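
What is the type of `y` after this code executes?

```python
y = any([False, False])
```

any() returns bool

bool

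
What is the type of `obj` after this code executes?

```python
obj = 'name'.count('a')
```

str.count() returns int

int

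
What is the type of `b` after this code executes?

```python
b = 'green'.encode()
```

str.encode() returns bytes

bytes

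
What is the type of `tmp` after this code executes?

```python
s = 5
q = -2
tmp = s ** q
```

int ** negative int returns float

float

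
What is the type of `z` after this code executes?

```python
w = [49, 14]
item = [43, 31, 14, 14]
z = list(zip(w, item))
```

list(zip(...)) returns a list of tuples

list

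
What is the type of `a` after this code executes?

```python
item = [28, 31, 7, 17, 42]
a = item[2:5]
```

Slicing a list always returns a list

list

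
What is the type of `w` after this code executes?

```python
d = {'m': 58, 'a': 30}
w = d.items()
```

dict.items() returns a dict_items view

dict_items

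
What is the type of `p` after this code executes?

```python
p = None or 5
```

'or' with None returns the other value (5, int)

int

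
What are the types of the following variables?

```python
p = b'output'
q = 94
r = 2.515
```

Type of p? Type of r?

p is bytes; r is float

bytes, float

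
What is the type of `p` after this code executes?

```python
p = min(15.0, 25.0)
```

min() of floats returns float

float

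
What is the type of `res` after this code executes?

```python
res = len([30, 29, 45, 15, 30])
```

len() always returns int

int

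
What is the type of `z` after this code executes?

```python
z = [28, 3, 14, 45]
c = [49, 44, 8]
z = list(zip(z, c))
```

list(zip(...)) returns a list of tuples

list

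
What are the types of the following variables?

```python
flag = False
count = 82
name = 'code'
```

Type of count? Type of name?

count is int; name is str

int, str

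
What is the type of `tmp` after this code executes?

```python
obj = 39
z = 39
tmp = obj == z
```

Equality comparison returns bool

bool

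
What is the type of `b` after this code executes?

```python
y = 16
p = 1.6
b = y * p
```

int * float returns float (16 * 1.6 = 25.6)

float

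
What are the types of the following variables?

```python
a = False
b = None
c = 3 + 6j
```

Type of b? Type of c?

b is NoneType; c is complex

NoneType, complex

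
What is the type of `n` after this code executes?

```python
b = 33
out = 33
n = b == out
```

Equality comparison returns bool

bool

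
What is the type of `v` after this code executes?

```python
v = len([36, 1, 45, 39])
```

len() always returns int

int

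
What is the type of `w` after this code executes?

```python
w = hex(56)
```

hex() returns str representation

str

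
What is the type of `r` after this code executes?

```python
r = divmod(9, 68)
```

divmod() returns a tuple (quotient, remainder)

tuple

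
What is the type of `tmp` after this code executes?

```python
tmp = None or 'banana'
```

'or' with None returns the other value ('banana', str)

str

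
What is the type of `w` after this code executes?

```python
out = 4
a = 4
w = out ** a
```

int ** positive int returns int (4 ** 4 = 256)

int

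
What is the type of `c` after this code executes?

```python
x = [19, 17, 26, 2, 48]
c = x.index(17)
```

list.index() returns int

int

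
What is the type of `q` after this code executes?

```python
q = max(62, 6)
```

max() of ints returns int

int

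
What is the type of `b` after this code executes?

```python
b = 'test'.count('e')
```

str.count() returns int

int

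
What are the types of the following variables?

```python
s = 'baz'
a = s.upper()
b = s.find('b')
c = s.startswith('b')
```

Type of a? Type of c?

str.upper() returns str; str.startswith() returns bool

str, bool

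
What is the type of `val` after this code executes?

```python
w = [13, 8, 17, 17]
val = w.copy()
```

list.copy() returns list

list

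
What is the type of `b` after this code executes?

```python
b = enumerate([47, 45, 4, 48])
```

enumerate() returns an enumerate iterator object

enumerate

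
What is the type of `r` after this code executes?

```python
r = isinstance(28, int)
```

isinstance() returns bool

bool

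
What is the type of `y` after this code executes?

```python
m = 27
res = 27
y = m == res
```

Equality comparison returns bool

bool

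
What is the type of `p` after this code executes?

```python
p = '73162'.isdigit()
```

str.isdigit() returns bool

bool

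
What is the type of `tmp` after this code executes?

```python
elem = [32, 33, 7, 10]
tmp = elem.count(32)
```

list.count() returns int

int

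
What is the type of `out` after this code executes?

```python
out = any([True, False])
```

any() returns bool

bool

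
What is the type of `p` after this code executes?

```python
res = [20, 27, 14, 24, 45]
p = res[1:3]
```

Slicing a list always returns a list

list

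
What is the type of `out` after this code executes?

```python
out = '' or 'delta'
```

'or' returns first truthy value ('delta', which is str)

str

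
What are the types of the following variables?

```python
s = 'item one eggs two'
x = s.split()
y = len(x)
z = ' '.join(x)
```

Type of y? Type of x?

len() returns int; str.split() returns list

int, list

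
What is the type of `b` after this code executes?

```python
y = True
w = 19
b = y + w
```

bool + int returns int (True is 1, so 1 + 19 = 20)

int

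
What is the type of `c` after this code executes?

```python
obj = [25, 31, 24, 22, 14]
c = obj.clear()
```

list.clear() returns None

NoneType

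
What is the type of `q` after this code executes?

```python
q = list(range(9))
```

list(range(...)) returns list

list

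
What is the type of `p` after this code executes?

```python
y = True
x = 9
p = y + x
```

bool + int returns int (True is 1, so 1 + 9 = 10)

int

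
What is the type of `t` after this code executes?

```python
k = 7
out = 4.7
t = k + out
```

int + float returns float (7 + 4.7 = 11.7)

float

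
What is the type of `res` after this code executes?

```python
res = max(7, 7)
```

max() of ints returns int

int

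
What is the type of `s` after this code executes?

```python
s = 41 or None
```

'or' returns first truthy value (41, int)

int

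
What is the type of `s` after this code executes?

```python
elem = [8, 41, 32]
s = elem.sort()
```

list.sort() returns None (sorts in place)

NoneType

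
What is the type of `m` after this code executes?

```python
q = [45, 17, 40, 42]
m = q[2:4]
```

Slicing a list always returns a list

list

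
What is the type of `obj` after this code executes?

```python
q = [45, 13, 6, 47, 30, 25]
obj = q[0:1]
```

Slicing a list always returns a list

list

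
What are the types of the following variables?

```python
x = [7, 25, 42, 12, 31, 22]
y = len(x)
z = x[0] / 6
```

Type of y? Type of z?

len() returns int; int / int returns float

int, float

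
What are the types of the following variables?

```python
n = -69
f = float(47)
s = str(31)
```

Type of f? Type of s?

f is float; s is str

float, str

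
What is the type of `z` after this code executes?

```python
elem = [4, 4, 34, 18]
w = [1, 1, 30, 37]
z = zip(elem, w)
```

zip() returns a zip iterator object

zip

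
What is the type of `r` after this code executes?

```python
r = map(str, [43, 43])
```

map() returns a map iterator object

map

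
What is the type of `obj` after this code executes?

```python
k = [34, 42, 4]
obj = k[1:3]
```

Slicing a list always returns a list

list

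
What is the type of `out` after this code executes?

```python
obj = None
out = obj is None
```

'is' comparison returns bool

bool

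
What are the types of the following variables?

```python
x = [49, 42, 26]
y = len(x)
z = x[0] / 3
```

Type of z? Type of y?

int / int returns float; len() returns int

float, int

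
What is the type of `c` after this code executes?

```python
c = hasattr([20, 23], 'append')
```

hasattr() returns bool

bool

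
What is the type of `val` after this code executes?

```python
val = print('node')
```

print() returns None

NoneType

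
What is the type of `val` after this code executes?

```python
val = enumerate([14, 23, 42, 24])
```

enumerate() returns an enumerate iterator object

enumerate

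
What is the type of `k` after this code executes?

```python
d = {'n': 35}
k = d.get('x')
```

dict.get() returns None when key 'x' is not found and no default given

NoneType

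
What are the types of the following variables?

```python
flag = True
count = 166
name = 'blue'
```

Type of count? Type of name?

count is int; name is str

int, str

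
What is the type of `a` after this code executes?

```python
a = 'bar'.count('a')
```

str.count() returns int

int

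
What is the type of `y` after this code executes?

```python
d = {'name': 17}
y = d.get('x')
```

dict.get() returns None when key 'x' is not found and no default given

NoneType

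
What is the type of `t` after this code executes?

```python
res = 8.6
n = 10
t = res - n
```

float - int returns float (8.6 - 10 = -1.4)

float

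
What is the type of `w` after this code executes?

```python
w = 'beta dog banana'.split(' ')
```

str.split() returns list

list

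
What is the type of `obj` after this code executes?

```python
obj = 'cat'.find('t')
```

str.find() returns int (index, or -1)

int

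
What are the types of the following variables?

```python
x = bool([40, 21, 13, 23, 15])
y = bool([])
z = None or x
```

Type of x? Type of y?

bool() returns bool; bool() returns bool

bool, bool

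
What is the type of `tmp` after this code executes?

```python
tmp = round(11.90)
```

round() with no ndigits arg returns int

int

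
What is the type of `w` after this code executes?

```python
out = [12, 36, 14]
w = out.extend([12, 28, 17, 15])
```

list.extend() returns None

NoneType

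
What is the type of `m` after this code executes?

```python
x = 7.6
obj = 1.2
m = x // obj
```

float // float returns float (floor division preserves float type)

float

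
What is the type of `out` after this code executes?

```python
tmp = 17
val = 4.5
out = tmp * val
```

int * float returns float (17 * 4.5 = 76.5)

float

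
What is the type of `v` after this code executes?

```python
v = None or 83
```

'or' with None returns the other value (83, int)

int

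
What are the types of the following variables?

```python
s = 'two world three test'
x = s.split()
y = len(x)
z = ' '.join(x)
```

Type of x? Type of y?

str.split() returns list; len() returns int

list, int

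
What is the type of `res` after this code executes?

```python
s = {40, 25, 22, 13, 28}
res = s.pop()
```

Popping from a set of ints returns int

int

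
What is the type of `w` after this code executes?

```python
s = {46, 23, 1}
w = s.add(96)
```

set.add() returns None (mutates in place)

NoneType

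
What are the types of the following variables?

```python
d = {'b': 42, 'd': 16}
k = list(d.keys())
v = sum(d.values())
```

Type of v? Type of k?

sum of int values returns int; list(...) returns list

int, list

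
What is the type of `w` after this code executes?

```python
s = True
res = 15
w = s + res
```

bool + int returns int (True is 1, so 1 + 15 = 16)

int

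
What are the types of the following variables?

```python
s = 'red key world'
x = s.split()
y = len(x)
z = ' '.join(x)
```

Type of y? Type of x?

len() returns int; str.split() returns list

int, list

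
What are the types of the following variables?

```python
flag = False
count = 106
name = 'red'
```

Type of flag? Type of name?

flag is bool; name is str

bool, str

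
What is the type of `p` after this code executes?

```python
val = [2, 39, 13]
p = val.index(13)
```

list.index() returns int

int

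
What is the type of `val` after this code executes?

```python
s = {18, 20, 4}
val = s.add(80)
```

set.add() returns None (mutates in place)

NoneType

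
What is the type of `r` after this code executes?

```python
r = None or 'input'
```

'or' with None returns the other value ('input', str)

str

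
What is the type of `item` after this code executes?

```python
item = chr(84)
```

chr() returns str (single character)

str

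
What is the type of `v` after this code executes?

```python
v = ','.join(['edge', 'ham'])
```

str.join() returns str

str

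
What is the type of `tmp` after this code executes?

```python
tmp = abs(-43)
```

abs() of int returns int

int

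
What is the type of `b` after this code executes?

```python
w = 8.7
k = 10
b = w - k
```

float - int returns float (8.7 - 10 = -1.3)

float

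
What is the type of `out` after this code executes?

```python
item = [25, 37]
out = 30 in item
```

'in' operator returns bool

bool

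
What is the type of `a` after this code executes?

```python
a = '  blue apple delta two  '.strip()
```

str.strip() returns str

str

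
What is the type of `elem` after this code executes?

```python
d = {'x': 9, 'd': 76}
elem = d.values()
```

.values() returns a dict_values view object

dict_values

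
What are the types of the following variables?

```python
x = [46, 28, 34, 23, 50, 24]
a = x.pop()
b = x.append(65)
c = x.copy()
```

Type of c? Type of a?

list.copy() returns list; list.pop() returns the element (int)

list, int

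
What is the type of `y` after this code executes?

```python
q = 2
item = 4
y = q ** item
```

int ** positive int returns int (2 ** 4 = 16)

int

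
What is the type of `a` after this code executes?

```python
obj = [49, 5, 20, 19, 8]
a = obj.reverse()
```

list.reverse() returns None

NoneType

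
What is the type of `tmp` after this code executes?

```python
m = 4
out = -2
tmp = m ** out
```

int ** negative int returns float

float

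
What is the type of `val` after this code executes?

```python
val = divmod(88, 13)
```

divmod() returns a tuple (quotient, remainder)

tuple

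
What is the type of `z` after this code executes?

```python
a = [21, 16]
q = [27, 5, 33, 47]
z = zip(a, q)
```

zip() returns a zip iterator object

zip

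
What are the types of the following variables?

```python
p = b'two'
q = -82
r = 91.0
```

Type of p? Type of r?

p is bytes; r is float

bytes, float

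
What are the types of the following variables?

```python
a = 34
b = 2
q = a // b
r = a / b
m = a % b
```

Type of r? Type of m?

int / int returns float; int % int returns int

float, int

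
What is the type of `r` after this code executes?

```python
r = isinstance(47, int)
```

isinstance() returns bool

bool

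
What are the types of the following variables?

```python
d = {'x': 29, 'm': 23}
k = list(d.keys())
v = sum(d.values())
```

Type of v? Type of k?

sum of int values returns int; list(...) returns list

int, list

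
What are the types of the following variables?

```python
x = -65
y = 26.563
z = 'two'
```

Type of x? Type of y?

x is int; y is float

int, float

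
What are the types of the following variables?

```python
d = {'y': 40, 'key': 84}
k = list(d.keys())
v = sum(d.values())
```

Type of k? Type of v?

list(...) returns list; sum of int values returns int

list, int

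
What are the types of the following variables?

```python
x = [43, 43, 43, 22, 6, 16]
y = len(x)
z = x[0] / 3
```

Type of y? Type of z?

len() returns int; int / int returns float

int, float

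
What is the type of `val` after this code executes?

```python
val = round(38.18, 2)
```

round() with ndigits arg returns float

float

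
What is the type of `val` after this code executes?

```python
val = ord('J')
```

ord() returns int (Unicode code point)

int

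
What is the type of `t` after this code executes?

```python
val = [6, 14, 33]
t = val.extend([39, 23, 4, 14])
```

list.extend() returns None

NoneType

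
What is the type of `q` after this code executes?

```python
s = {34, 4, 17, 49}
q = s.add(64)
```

set.add() returns None (mutates in place)

NoneType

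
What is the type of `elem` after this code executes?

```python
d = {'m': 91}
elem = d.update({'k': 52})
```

dict.update() returns None

NoneType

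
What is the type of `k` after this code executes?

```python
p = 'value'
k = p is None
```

'is' comparison returns bool

bool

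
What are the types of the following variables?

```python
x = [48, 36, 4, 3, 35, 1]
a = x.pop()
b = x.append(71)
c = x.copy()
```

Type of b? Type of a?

list.append() returns None; list.pop() returns the element (int)

NoneType, int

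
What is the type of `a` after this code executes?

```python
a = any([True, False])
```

any() returns bool

bool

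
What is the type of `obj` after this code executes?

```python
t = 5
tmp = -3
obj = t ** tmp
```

int ** negative int returns float

float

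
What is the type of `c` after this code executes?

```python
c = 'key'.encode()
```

str.encode() returns bytes

bytes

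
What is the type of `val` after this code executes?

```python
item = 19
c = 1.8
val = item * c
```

int * float returns float (19 * 1.8 = 34.2)

float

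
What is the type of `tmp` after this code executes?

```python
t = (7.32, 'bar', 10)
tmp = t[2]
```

Index 2 of tuple is 10 which is int

int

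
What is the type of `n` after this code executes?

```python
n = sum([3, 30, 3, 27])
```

sum() of ints returns int

int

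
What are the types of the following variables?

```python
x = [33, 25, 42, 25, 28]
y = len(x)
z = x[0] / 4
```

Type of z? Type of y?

int / int returns float; len() returns int

float, int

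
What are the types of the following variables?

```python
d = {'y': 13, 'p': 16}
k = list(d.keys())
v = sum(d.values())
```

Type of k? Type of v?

list(...) returns list; sum of int values returns int

list, int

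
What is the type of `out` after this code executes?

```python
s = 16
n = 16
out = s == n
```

Equality comparison returns bool

bool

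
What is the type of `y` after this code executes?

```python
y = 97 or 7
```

'or' returns the first truthy value (97, which is int)

int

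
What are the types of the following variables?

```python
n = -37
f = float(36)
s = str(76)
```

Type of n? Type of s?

n is int; s is str

int, str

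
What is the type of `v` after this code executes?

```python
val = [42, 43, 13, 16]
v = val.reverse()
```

list.reverse() returns None

NoneType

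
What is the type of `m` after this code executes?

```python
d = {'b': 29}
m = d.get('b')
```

dict.get() returns the value (int) when key is found

int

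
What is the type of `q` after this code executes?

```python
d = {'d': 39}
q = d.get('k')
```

dict.get() returns None when key 'k' is not found and no default given

NoneType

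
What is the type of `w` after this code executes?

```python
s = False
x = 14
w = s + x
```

bool + int returns int (False is 0, so 0 + 14 = 14)

int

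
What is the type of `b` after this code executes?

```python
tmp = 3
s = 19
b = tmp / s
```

int / int always returns float in Python 3 (3 / 19 = 0.157895)

float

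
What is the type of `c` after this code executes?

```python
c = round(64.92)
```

round() with no ndigits arg returns int

int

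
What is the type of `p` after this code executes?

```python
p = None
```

None has type NoneType

NoneType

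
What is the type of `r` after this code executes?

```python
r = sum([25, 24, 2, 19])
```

sum() of ints returns int

int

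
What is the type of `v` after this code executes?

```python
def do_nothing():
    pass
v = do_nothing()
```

A function with no return statement returns None

NoneType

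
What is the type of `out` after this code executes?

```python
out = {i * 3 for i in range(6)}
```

A set comprehension {expr for x in iterable} produces a set

set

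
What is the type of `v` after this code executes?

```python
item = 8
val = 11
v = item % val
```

int % int returns int (8 % 11 = 8)

int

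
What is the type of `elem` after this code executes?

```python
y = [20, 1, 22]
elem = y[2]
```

Indexing a list of ints returns int (y[2] = 22)

int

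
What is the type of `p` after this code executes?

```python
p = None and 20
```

'and' returns first falsy value (None)

NoneType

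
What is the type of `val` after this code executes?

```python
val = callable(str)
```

callable() returns bool

bool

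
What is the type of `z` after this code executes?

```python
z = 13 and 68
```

'and' returns the last value when all truthy (68, which is int)

int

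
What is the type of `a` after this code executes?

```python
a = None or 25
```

'or' with None returns the other value (25, int)

int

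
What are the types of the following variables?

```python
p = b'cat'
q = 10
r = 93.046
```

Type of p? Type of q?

p is bytes; q is int

bytes, int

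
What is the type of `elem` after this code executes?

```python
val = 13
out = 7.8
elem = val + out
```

int + float returns float (13 + 7.8 = 20.8)

float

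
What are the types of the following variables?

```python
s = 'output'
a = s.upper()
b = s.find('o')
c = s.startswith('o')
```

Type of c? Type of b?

str.startswith() returns bool; str.find() returns int

bool, int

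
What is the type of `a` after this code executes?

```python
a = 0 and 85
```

'and' returns the first falsy value (0, which is int)

int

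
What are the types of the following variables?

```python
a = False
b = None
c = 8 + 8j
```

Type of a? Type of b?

a is bool; b is NoneType

bool, NoneType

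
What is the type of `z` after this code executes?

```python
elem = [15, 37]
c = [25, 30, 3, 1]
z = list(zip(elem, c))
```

list(zip(...)) returns a list of tuples

list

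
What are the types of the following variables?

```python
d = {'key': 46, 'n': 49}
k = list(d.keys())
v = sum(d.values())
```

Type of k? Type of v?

list(...) returns list; sum of int values returns int

list, int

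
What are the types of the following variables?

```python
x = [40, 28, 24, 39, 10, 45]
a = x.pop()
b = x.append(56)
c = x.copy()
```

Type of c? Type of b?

list.copy() returns list; list.append() returns None

list, NoneType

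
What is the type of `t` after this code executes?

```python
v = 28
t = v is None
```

'is' comparison returns bool

bool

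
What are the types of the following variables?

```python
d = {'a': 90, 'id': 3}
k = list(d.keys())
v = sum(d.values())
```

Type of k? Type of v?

list(...) returns list; sum of int values returns int

list, int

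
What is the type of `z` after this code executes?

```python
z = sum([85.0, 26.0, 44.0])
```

sum() of floats returns float

float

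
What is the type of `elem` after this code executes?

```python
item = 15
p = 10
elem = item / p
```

int / int always returns float in Python 3 (15 / 10 = 1.5)

float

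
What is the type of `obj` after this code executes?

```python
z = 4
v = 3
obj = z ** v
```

int ** positive int returns int (4 ** 3 = 64)

int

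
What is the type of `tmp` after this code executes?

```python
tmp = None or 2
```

'or' with None returns the other value (2, int)

int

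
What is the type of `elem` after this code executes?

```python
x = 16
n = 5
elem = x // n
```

int // int returns int (16 // 5 = 3)

int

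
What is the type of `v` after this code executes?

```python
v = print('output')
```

print() returns None

NoneType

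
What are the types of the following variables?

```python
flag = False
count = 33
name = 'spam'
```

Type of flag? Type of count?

flag is bool; count is int

bool, int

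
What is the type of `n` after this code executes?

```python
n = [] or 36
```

'or' returns first truthy value (36, which is int)

int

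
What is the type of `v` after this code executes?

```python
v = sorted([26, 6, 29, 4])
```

sorted() always returns list

list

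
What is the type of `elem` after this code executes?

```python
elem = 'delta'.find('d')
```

str.find() returns int (index, or -1)

int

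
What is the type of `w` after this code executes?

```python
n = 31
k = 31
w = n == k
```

Equality comparison returns bool

bool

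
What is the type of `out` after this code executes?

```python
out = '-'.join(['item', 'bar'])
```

str.join() returns str

str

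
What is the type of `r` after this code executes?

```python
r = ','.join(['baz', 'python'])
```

str.join() returns str

str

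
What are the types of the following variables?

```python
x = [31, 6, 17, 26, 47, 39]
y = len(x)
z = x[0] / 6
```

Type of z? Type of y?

int / int returns float; len() returns int

float, int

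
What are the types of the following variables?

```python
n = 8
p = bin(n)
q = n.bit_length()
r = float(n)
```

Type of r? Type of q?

float() returns float; int.bit_length() returns int

float, int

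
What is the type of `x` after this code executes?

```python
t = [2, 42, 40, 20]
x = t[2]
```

Indexing a list of ints returns int (t[2] = 40)

int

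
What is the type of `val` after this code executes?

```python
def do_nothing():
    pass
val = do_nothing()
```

A function with no return statement returns None

NoneType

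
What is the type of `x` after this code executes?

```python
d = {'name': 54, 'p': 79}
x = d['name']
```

Accessing dict[str, int] with key 'name' returns int value 54

int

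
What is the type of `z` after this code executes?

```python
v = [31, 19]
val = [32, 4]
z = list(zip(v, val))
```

list(zip(...)) returns a list of tuples

list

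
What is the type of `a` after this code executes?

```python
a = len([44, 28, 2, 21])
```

len() always returns int

int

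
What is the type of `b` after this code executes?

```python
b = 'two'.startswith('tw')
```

str.startswith() returns bool

bool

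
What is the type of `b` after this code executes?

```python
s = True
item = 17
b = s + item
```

bool + int returns int (True is 1, so 1 + 17 = 18)

int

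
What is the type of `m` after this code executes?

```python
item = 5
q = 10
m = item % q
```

int % int returns int (5 % 10 = 5)

int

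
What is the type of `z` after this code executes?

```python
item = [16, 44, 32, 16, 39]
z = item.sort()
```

list.sort() returns None (sorts in place)

NoneType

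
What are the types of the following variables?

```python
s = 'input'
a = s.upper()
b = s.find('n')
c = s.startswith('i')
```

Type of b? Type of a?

str.find() returns int; str.upper() returns str

int, str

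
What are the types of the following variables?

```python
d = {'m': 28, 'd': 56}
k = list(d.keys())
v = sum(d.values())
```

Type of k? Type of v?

list(...) returns list; sum of int values returns int

list, int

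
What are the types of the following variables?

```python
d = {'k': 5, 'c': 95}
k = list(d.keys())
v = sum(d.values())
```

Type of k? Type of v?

list(...) returns list; sum of int values returns int

list, int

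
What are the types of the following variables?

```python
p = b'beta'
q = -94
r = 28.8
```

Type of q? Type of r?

q is int; r is float

int, float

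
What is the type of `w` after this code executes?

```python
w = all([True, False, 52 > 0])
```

all() returns bool

bool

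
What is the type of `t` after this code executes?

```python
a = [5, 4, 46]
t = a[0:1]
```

Slicing a list always returns a list

list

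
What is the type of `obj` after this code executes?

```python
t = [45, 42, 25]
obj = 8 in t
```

'in' operator returns bool

bool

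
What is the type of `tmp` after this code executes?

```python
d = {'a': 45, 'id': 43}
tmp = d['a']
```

Accessing dict[str, int] with key 'a' returns int value 45

int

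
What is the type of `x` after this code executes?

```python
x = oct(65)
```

oct() returns str representation

str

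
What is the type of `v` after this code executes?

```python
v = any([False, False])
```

any() returns bool

bool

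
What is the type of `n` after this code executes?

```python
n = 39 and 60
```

'and' returns the last value when all truthy (60, which is int)

int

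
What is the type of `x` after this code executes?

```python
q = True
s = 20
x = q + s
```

bool + int returns int (True is 1, so 1 + 20 = 21)

int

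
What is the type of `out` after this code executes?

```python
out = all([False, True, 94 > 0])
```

all() returns bool

bool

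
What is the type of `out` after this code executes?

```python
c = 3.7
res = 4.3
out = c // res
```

float // float returns float (floor division preserves float type)

float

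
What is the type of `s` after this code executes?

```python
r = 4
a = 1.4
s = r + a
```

int + float returns float (4 + 1.4 = 5.4)

float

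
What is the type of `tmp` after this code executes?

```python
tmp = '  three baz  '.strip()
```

str.strip() returns str

str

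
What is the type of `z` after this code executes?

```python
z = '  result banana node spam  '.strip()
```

str.strip() returns str

str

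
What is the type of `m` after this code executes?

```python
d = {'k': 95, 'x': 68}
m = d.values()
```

.values() returns a dict_values view object

dict_values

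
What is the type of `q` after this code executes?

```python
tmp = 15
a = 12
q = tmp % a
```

int % int returns int (15 % 12 = 3)

int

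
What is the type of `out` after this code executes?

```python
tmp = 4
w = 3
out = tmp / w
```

int / int always returns float in Python 3 (4 / 3 = 1.33333)

float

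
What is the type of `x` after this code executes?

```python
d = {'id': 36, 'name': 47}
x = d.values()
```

.values() returns a dict_values view object

dict_values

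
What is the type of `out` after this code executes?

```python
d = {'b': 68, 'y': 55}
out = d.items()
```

dict.items() returns a dict_items view

dict_items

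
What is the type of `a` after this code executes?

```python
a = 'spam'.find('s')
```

str.find() returns int (index, or -1)

int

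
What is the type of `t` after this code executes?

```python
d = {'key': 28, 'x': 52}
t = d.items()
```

dict.items() returns a dict_items view

dict_items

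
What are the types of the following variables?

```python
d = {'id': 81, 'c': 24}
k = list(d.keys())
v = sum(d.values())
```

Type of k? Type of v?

list(...) returns list; sum of int values returns int

list, int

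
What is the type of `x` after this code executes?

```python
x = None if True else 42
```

Ternary: condition is True, if branch (None) taken → NoneType

NoneType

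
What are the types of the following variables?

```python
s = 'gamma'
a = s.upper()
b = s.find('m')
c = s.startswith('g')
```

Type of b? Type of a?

str.find() returns int; str.upper() returns str

int, str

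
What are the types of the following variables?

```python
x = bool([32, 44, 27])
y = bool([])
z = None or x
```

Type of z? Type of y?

None or <bool> returns the bool; bool() returns bool

bool, bool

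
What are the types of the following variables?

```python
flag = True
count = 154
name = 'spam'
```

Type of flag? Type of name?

flag is bool; name is str

bool, str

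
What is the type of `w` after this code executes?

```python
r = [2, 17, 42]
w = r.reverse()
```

list.reverse() returns None

NoneType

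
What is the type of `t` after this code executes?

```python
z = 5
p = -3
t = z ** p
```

int ** negative int returns float

float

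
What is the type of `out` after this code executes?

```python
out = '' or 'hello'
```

'or' returns first truthy value ('hello', which is str)

str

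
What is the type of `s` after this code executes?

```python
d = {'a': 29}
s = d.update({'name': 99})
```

dict.update() returns None

NoneType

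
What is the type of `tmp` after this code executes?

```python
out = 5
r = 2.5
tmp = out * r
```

int * float returns float (5 * 2.5 = 12.5)

float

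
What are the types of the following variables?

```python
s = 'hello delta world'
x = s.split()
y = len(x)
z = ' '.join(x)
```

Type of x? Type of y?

str.split() returns list; len() returns int

list, int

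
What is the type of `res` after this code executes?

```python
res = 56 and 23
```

'and' returns the last value when all truthy (23, which is int)

int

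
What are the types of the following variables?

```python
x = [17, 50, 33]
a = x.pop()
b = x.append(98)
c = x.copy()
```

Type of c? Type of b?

list.copy() returns list; list.append() returns None

list, NoneType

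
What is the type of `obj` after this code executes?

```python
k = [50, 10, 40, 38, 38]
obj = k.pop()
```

list.pop() returns the popped element (int here)

int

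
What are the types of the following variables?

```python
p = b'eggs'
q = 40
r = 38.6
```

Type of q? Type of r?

q is int; r is float

int, float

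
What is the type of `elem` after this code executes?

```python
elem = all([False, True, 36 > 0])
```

all() returns bool

bool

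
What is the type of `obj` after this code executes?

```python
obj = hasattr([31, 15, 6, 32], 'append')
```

hasattr() returns bool

bool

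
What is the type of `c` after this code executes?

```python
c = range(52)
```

range() returns a range object

range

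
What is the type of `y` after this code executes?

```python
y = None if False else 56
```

Ternary: condition is False, else branch (56) taken → int

int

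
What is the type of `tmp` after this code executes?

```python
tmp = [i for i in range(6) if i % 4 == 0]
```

A list comprehension [...] produces a list

list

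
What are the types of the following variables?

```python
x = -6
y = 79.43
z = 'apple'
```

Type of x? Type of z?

x is int; z is str

int, str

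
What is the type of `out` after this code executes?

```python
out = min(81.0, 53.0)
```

min() of floats returns float

float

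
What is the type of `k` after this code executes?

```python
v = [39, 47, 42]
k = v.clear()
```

list.clear() returns None

NoneType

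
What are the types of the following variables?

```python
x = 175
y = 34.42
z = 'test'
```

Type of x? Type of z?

x is int; z is str

int, str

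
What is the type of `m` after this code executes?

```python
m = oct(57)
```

oct() returns str representation

str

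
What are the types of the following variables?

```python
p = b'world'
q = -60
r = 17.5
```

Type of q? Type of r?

q is int; r is float

int, float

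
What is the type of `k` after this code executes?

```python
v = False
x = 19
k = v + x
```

bool + int returns int (False is 0, so 0 + 19 = 19)

int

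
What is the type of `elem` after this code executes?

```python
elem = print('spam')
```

print() returns None

NoneType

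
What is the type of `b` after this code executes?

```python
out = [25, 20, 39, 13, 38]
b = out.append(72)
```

list.append() returns None (mutates in place)

NoneType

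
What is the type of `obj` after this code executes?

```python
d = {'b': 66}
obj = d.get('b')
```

dict.get() returns the value (int) when key is found

int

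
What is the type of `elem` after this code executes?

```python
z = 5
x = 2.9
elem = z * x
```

int * float returns float (5 * 2.9 = 14.5)

float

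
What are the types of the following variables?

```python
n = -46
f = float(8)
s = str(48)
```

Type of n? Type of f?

n is int; f is float

int, float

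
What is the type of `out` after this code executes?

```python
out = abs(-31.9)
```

abs() of float returns float

float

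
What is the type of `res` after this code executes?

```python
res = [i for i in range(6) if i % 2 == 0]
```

A list comprehension [...] produces a list

list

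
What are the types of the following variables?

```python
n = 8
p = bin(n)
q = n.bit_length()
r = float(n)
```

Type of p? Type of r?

bin() returns str; float() returns float

str, float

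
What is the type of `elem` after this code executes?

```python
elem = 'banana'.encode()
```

str.encode() returns bytes

bytes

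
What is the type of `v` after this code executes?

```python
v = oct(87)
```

oct() returns str representation

str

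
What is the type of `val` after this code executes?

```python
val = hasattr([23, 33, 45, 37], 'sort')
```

hasattr() returns bool

bool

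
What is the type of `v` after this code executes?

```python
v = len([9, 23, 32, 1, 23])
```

len() always returns int

int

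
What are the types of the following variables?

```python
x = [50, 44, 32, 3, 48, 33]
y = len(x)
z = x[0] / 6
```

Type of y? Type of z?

len() returns int; int / int returns float

int, float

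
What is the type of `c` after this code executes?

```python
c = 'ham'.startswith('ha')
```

str.startswith() returns bool

bool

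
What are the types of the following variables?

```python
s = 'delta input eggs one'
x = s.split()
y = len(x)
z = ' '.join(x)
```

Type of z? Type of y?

str.join() returns str; len() returns int

str, int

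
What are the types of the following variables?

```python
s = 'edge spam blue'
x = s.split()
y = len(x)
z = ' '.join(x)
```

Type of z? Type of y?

str.join() returns str; len() returns int

str, int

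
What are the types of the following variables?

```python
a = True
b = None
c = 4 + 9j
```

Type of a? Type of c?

a is bool; c is complex

bool, complex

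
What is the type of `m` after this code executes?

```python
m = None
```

None has type NoneType

NoneType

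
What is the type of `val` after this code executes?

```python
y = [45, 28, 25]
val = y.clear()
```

list.clear() returns None

NoneType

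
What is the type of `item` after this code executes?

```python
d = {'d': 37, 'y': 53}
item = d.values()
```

.values() returns a dict_values view object

dict_values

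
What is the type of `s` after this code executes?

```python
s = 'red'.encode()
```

str.encode() returns bytes

bytes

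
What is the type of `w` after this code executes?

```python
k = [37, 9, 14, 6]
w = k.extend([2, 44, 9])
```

list.extend() returns None

NoneType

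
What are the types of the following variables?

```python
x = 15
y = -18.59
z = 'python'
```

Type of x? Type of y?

x is int; y is float

int, float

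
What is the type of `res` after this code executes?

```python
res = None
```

None has type NoneType

NoneType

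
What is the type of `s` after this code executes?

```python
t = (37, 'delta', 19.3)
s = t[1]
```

Index 1 of tuple is 'delta' which is str

str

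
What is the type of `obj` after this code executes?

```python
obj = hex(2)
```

hex() returns str representation

str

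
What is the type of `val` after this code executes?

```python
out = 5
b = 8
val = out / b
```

int / int always returns float in Python 3 (5 / 8 = 0.625)

float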